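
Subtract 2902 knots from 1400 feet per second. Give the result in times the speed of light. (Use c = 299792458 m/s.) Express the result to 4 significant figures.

1400 ft/s = 1.42338 × 10^-6 c and 2902 kn = 4.97984 × 10^-6 c.
1.42338 × 10^-6 − 4.97984 × 10^-6 ≈ -3.556 × 10^-6 c.

-3.556 × 10^-6 c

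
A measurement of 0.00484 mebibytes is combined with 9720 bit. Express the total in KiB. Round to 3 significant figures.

6.14 kibibytes

0.00484 MiB = 4.95616 KiB and 9720 bit = 1.18652 KiB.
4.95616 + 1.18652 ≈ 6.14 KiB.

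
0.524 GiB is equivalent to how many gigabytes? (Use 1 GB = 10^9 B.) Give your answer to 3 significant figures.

0.563 GB

1 GiB = 1.07374 GB.
0.524 × 1.07374 ≈ 0.563 GB.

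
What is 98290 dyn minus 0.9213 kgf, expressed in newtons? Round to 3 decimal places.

-8.052 newtons

98290 dyn = 0.982900 N and 0.9213 kgf = 9.03487 N.
0.982900 − 9.03487 ≈ -8.052 N.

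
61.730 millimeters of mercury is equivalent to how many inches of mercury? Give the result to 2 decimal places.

2.43 inHg

1 millimeter of mercury = 0.0393701 inches of mercury.
61.730 × 0.0393701 ≈ 2.43 inHg.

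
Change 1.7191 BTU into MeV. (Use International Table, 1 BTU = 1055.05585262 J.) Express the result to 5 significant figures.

1 British thermal unit = 6.58514 × 10^15 MeV.
So 1.7191 × 6.58514 × 10^15 ≈ 1.1321 × 10^16 MeV.

1.1321 × 10^16 megaelectronvolts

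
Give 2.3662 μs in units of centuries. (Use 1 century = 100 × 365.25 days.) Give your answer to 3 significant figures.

7.50 × 10^-16 centuries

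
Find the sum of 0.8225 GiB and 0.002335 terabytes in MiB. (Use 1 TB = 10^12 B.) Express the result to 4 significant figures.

0.8225 GiB = 842.240 MiB and 0.002335 TB = 2226.83 MiB.
842.240 + 2226.83 ≈ 3069 MiB.

3069 MiB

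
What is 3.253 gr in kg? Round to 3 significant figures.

1 grain = 6.47989e-5 kg.
So 3.253 × 6.47989e-5 ≈ 0.000211 kg.

0.000211 kg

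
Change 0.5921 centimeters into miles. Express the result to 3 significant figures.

3.68e-6 miles

1 cm = 6.21371e-6 mi.
So 0.5921 × 6.21371e-6 ≈ 3.68e-6 mi.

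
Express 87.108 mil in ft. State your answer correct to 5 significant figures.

1 mil = 8.33333 × 10^-5 ft.
Thus 87.108 × 8.33333 × 10^-5 ≈ 0.0072590 ft.

0.0072590 ft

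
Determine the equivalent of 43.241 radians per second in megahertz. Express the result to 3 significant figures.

1 radian per second = 1.59155 × 10^-7 megahertz.
So 43.241 × 1.59155 × 10^-7 ≈ 6.88 × 10^-6 MHz.

6.88 × 10^-6 MHz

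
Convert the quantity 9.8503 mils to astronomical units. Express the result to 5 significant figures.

1 mil = 1.69789e-16 astronomical units.
So 9.8503 × 1.69789e-16 ≈ 1.6725e-15 au.

1.6725e-15 au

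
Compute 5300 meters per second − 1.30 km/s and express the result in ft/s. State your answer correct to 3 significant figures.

5300 m/s = 17388.5 ft/s and 1.30 km/s = 4265.09 ft/s.
17388.5 − 4265.09 ≈ 13100 ft/s.

13100 ft/s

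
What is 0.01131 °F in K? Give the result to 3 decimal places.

255.379 kelvins

K = (°F + 459.67) × 5/9.
Applying the formula gives 255.379 K.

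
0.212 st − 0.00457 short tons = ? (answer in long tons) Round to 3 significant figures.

0.212 st = 0.00132500 long ton and 0.00457 short ton = 0.00408036 long ton.
0.00132500 − 0.00408036 ≈ -0.00276 long ton.

-0.00276 long tons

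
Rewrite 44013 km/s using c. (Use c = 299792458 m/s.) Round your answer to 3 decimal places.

0.147 times the speed of light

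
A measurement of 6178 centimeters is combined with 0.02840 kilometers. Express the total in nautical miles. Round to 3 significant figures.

6178 cm = 0.0333585 nmi and 0.02840 km = 0.0153348 nmi.
0.0333585 + 0.0153348 ≈ 0.0487 nmi.

0.0487 nautical miles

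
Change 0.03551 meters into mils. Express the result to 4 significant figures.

1398 mil

1 m = 39370.1 mil.
So 0.03551 × 39370.1 ≈ 1398 mil.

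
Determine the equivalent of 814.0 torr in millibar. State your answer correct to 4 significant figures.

1 torr = 1.33322 millibar.
So 814.0 × 1.33322 ≈ 1085 mbar.

1085 millibar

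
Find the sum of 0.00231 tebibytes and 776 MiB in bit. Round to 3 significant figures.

0.00231 TiB = 2.03190 × 10^10 bit and 776 MiB = 6.50956 × 10^9 bit.
2.03190 × 10^10 + 6.50956 × 10^9 ≈ 2.68 × 10^10 bit.

2.68 × 10^10 bit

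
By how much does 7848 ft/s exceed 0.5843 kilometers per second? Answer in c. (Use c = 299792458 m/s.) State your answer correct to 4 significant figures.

7848 ft/s = 7.97909 × 10^-6 c and 0.5843 km/s = 1.94902 × 10^-6 c.
7.97909 × 10^-6 − 1.94902 × 10^-6 ≈ 6.030 × 10^-6 c.

6.030 × 10^-6 times the speed of light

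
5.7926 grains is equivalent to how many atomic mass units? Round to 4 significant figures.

2.260e+23 u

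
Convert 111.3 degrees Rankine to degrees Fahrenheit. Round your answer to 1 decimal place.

°R = °F + 459.67.
Applying the formula gives -348.4 °F.

-348.4 °F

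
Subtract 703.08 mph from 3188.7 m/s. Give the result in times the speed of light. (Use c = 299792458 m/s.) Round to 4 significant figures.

9.588e-6 c

3188.7 m/s = 1.06364e-5 c and 703.08 mph = 1.04841e-6 c.
1.06364e-5 − 1.04841e-6 ≈ 9.588e-6 c.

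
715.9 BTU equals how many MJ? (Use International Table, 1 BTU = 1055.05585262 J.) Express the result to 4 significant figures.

1 BTU = 0.00105506 MJ.
Then 715.9 × 0.00105506 ≈ 0.7553 MJ.

0.7553 MJ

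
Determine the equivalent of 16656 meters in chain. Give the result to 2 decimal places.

1 meter = 0.0497097 chain.
16656 × 0.0497097 ≈ 827.96 chain.

827.96 chain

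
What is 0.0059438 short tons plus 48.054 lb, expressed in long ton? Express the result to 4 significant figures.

0.0059438 short ton = 0.00530696 long ton and 48.054 lb = 0.0214527 long ton.
0.00530696 + 0.0214527 ≈ 0.02676 long ton.

0.02676 long ton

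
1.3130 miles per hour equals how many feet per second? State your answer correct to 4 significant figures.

1 mph = 1.46667 feet per second.
Thus 1.3130 × 1.46667 ≈ 1.926 ft/s.

1.926 ft/s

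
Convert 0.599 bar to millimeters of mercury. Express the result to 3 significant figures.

449 millimeters of mercury

1 bar = 750.062 mmHg.
Then 0.599 × 750.062 ≈ 449 mmHg.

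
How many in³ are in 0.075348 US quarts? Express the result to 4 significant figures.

1 US qt = 57.7500 cubic inches.
So 0.075348 × 57.7500 ≈ 4.351 in³.

4.351 in³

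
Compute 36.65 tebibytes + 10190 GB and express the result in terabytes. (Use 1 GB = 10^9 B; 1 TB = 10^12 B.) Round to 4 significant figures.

36.65 TiB = 40.2971 TB and 10190 GB = 10.1900 TB.
40.2971 + 10.1900 ≈ 50.49 TB.

50.49 TB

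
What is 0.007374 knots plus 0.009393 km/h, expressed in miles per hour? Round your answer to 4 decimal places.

0.007374 kn = 0.00848585 mph and 0.009393 km/h = 0.00583654 mph.
0.00848585 + 0.00583654 ≈ 0.0143 mph.

0.0143 mph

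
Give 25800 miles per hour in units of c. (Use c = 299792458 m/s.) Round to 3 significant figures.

1 mile per hour = 1.49116e-9 c.
Then 25800 × 1.49116e-9 ≈ 3.85e-5 c.

3.85e-5 times the speed of light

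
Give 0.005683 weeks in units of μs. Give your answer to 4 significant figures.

3.437e+9 microseconds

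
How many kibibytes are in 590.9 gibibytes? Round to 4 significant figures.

6.196 × 10^8 kibibytes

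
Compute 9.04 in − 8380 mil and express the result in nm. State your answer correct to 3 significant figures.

1.68 × 10^7 nm

9.04 in = 2.29616 × 10^8 nm and 8380 mil = 2.12852 × 10^8 nm.
2.29616 × 10^8 − 2.12852 × 10^8 ≈ 1.68 × 10^7 nm.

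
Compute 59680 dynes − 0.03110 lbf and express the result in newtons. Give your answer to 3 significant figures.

59680 dyn = 0.596800 N and 0.03110 lbf = 0.138340 N.
0.596800 − 0.138340 ≈ 0.458 N.

0.458 newtons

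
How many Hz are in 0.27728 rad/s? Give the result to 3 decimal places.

1 radian per second = 0.159155 Hz.
0.27728 × 0.159155 ≈ 0.044 Hz.

0.044 hertz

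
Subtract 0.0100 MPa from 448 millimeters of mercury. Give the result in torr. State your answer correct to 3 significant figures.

373 torr

448 mmHg = 448.000 torr and 0.0100 MPa = 75.0062 torr.
448.000 − 75.0062 ≈ 373 torr.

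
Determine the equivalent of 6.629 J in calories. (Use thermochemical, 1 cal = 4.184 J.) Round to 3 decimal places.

1.584 calories

1 joule = 0.239006 calories.
Then 6.629 × 0.239006 ≈ 1.584 cal.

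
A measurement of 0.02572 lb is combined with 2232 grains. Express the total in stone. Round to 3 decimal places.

0.025 stone

0.02572 lb = 0.00183714 st and 2232 gr = 0.0227755 st.
0.00183714 + 0.0227755 ≈ 0.025 st.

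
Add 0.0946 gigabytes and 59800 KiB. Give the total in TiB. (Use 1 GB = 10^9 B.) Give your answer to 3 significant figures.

0.000142 TiB

0.0946 GB = 8.60382 × 10^-5 TiB and 59800 KiB = 5.56931 × 10^-5 TiB.
8.60382 × 10^-5 + 5.56931 × 10^-5 ≈ 0.000142 TiB.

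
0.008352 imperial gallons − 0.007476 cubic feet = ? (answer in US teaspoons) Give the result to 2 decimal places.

0.008352 imp gal = 7.70330 US tsp and 0.007476 ft³ = 42.9499 US tsp.
7.70330 − 42.9499 ≈ -35.25 US tsp.

-35.25 US tsp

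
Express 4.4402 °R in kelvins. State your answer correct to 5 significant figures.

2.4668 K

°R = K × 9/5.
Applying the formula gives 2.4668 K.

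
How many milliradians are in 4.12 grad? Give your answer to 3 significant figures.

1 gradian = 15.7080 mrad.
So 4.12 × 15.7080 ≈ 64.7 mrad.

64.7 mrad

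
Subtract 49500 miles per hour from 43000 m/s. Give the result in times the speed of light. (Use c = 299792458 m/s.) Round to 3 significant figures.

6.96e-5 times the speed of light

43000 m/s = 0.000143433 c and 49500 mph = 7.38127e-5 c.
0.000143433 − 7.38127e-5 ≈ 6.96e-5 c.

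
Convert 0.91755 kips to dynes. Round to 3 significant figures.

4.08e+8 dyn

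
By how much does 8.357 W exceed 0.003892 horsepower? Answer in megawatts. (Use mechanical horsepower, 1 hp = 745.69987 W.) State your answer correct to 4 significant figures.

8.357 W = 8.35700 × 10^-6 MW and 0.003892 hp = 2.90226 × 10^-6 MW.
8.35700 × 10^-6 − 2.90226 × 10^-6 ≈ 5.455 × 10^-6 MW.

5.455 × 10^-6 megawatts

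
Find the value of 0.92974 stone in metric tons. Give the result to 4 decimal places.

1 stone = 0.00635029 metric tons.
Thus 0.92974 × 0.00635029 ≈ 0.0059 t.

0.0059 metric tons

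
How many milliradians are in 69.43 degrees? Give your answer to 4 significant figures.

1212 milliradians

1 degree = 17.4533 mrad.
69.43 × 17.4533 ≈ 1212 mrad.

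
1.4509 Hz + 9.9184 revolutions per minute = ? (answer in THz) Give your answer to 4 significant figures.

1.4509 Hz = 1.45090 × 10^-12 THz and 9.9184 rpm = 1.65307 × 10^-13 THz.
1.45090 × 10^-12 + 1.65307 × 10^-13 ≈ 1.616 × 10^-12 THz.

1.616 × 10^-12 terahertz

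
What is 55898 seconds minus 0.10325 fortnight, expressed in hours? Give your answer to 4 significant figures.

-19.16 hours

55898 s = 15.5272 h and 0.10325 fortnight = 34.6920 h.
15.5272 − 34.6920 ≈ -19.16 h.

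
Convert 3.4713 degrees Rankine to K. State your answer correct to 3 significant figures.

°R = K × 9/5.
Applying the formula gives 1.93 K.

1.93 kelvins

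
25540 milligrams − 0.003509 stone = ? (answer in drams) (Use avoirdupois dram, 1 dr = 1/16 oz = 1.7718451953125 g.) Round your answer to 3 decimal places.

1.838 dr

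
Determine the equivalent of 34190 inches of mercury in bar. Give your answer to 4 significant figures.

1 inHg = 0.0338639 bar.
Thus 34190 × 0.0338639 ≈ 1158 bar.

1158 bar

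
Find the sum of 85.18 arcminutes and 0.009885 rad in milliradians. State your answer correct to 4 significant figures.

34.66 milliradians

85.18 arcmin = 24.7779 mrad and 0.009885 rad = 9.88500 mrad.
24.7779 + 9.88500 ≈ 34.66 mrad.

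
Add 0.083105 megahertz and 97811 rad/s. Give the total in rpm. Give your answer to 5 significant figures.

5.9203 × 10^6 revolutions per minute

0.083105 MHz = 4.98630 × 10^6 rpm and 97811 rad/s = 934026 rpm.
4.98630 × 10^6 + 934026 ≈ 5.9203 × 10^6 rpm.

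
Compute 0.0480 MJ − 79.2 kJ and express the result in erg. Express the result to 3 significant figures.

0.0480 MJ = 4.80000 × 10^11 erg and 79.2 kJ = 7.92000 × 10^11 erg.
4.80000 × 10^11 − 7.92000 × 10^11 ≈ -3.12 × 10^11 erg.

-3.12 × 10^11 erg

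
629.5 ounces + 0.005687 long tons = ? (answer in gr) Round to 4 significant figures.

364600 gr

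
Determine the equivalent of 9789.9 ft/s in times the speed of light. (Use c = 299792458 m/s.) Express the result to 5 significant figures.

9.9534e-6 c

1 foot per second = 1.01670e-9 times the speed of light.
9789.9 × 1.01670e-9 ≈ 9.9534e-6 c.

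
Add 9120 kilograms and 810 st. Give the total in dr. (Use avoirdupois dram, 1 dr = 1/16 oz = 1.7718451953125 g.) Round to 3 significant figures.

9120 kg = 5.14718 × 10^6 dr and 810 st = 2.90304 × 10^6 dr.
5.14718 × 10^6 + 2.90304 × 10^6 ≈ 8.05 × 10^6 dr.

8.05 × 10^6 drams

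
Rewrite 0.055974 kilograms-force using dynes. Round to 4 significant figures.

54890 dyn

1 kgf = 980665 dyn.
Then 0.055974 × 980665 ≈ 54890 dyn.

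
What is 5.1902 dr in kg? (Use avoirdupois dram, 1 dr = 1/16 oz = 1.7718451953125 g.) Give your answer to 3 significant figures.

1 dr = 0.00177185 kg.
Then 5.1902 × 0.00177185 ≈ 0.00920 kg.

0.00920 kilograms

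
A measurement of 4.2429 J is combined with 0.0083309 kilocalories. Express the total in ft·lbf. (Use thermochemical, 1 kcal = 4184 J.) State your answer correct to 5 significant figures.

28.838 ft·lbf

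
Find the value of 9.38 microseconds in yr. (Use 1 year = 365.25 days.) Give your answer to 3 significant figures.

1 μs = 3.16881e-14 years.
9.38 × 3.16881e-14 ≈ 2.97e-13 yr.

2.97e-13 years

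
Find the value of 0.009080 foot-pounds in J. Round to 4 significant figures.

0.01231 J

1 ft·lbf = 1.35582 joules.
0.009080 × 1.35582 ≈ 0.01231 J.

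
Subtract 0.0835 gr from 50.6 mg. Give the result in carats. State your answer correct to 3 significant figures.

0.226 carats

50.6 mg = 0.253000 ct and 0.0835 gr = 0.0270535 ct.
0.253000 − 0.0270535 ≈ 0.226 ct.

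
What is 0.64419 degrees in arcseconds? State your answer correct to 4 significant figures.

2319 arcseconds

1 degree = 3600.00 arcsec.
So 0.64419 × 3600.00 ≈ 2319 arcsec.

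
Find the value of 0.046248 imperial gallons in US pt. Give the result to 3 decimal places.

1 imp gal = 9.60760 US pt.
Thus 0.046248 × 9.60760 ≈ 0.444 US pt.

0.444 US pt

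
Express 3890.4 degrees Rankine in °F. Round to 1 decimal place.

3430.7 °F

°R = °F + 459.67.
Applying the formula gives 3430.7 °F.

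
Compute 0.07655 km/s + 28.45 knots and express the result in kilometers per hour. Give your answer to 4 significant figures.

0.07655 km/s = 275.580 km/h and 28.45 kn = 52.6894 km/h.
275.580 + 52.6894 ≈ 328.3 km/h.

328.3 km/h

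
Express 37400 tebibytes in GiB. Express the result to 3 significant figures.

3.83e+7 gibibytes

1 TiB = 1024.00 gibibytes.
Then 37400 × 1024.00 ≈ 3.83e+7 GiB.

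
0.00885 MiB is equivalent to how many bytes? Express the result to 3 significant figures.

9280 bytes

1 MiB = 1.04858e+6 B.
0.00885 × 1.04858e+6 ≈ 9280 B.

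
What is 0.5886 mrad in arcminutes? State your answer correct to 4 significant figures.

1 milliradian = 3.43775 arcminutes.
0.5886 × 3.43775 ≈ 2.023 arcmin.

2.023 arcmin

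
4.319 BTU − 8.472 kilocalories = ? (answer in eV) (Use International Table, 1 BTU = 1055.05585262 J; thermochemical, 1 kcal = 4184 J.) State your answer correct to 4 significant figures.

-1.928 × 10^23 electronvolts

4.319 BTU = 2.84412 × 10^22 eV and 8.472 kcal = 2.21242 × 10^23 eV.
2.84412 × 10^22 − 2.21242 × 10^23 ≈ -1.928 × 10^23 eV.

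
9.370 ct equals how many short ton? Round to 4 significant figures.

1 carat = 2.20462 × 10^-7 short tons.
So 9.370 × 2.20462 × 10^-7 ≈ 2.066 × 10^-6 short ton.

2.066 × 10^-6 short ton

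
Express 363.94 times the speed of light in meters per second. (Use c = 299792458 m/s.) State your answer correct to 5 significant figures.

1 c = 2.99792 × 10^8 meters per second.
So 363.94 × 2.99792 × 10^8 ≈ 1.0911 × 10^11 m/s.

1.0911 × 10^11 m/s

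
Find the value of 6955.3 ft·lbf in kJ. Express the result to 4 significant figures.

9.430 kJ

1 foot-pound = 0.00135582 kilojoules.
Then 6955.3 × 0.00135582 ≈ 9.430 kJ.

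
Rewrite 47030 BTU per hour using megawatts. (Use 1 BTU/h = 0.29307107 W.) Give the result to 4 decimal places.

1 BTU/h = 2.93071 × 10^-7 MW.
47030 × 2.93071 × 10^-7 ≈ 0.0138 MW.

0.0138 MW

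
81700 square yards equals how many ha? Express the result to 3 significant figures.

6.83 hectares

1 square yard = 8.36127e-5 ha.
Thus 81700 × 8.36127e-5 ≈ 6.83 ha.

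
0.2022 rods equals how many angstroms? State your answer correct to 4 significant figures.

1 rod = 5.02920e+10 Å.
0.2022 × 5.02920e+10 ≈ 1.017e+10 Å.

1.017e+10 Å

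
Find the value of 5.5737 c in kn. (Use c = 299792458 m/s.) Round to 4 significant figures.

1 c = 5.82750 × 10^8 knots.
5.5737 × 5.82750 × 10^8 ≈ 3.248 × 10^9 kn.

3.248 × 10^9 kn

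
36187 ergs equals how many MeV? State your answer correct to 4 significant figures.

1 erg = 624151 megaelectronvolts.
So 36187 × 624151 ≈ 2.259e+10 MeV.

2.259e+10 MeV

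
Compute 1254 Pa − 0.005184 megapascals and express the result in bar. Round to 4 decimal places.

-0.0393 bar

1254 Pa = 0.0125400 bar and 0.005184 MPa = 0.0518400 bar.
0.0125400 − 0.0518400 ≈ -0.0393 bar.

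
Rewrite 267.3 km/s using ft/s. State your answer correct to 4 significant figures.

877000 ft/s

1 km/s = 3280.84 feet per second.
Then 267.3 × 3280.84 ≈ 877000 ft/s.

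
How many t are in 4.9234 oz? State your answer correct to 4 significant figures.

1 oz = 2.83495e-5 t.
Then 4.9234 × 2.83495e-5 ≈ 0.0001396 t.

0.0001396 t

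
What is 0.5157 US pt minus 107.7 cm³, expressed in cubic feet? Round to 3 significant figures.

0.5157 US pt = 0.00861738 ft³ and 107.7 cm³ = 0.00380339 ft³.
0.00861738 − 0.00380339 ≈ 0.00481 ft³.

0.00481 cubic feet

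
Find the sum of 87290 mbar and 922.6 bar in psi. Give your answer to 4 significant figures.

14650 pounds per square inch

87290 mbar = 1266.03 psi and 922.6 bar = 13381.2 psi.
1266.03 + 13381.2 ≈ 14650 psi.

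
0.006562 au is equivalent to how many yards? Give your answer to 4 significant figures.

1.074e+9 yd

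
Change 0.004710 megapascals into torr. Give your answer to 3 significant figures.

35.3 torr

1 MPa = 7500.62 torr.
Thus 0.004710 × 7500.62 ≈ 35.3 torr.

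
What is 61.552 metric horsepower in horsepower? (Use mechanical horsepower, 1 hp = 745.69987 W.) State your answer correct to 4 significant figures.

1 metric horsepower = 0.986320 horsepower.
So 61.552 × 0.986320 ≈ 60.71 hp.

60.71 horsepower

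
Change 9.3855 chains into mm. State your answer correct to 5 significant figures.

188810 mm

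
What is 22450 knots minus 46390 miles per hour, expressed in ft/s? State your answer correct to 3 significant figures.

-30100 ft/s

22450 kn = 37891.3 ft/s and 46390 mph = 68038.7 ft/s.
37891.3 − 68038.7 ≈ -30100 ft/s.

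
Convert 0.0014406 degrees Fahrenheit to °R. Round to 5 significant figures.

459.67 °R

°R = °F + 459.67.
Applying the formula gives 459.67 °R.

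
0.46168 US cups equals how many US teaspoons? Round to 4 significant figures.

22.16 US teaspoons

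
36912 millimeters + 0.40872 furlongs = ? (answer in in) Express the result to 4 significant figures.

36912 mm = 1453.23 in and 0.40872 furlong = 3237.06 in.
1453.23 + 3237.06 ≈ 4690 in.

4690 in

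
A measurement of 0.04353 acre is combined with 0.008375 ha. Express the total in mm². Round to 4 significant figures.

2.599e+8 square millimeters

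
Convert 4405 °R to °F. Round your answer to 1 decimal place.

3945.3 degrees Fahrenheit

°R = °F + 459.67.
Applying the formula gives 3945.3 °F.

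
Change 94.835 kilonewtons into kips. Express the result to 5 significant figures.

21.320 kip

1 kilonewton = 0.224809 kips.
Thus 94.835 × 0.224809 ≈ 21.320 kip.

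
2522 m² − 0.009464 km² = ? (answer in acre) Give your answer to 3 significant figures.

-1.72 acre

2522 m² = 0.623200 acre and 0.009464 km² = 2.33861 acre.
0.623200 − 2.33861 ≈ -1.72 acre.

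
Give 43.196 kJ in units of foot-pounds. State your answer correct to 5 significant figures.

1 kilojoule = 737.562 ft·lbf.
43.196 × 737.562 ≈ 31860 ft·lbf.

31860 ft·lbf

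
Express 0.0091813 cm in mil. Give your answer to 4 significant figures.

3.615 mils

1 centimeter = 393.701 mil.
Thus 0.0091813 × 393.701 ≈ 3.615 mil.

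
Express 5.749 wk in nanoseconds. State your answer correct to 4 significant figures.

1 week = 6.04800 × 10^14 ns.
5.749 × 6.04800 × 10^14 ≈ 3.477 × 10^15 ns.

3.477 × 10^15 ns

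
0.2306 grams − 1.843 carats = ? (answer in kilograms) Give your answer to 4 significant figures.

-0.0001380 kg

0.2306 g = 0.000230600 kg and 1.843 ct = 0.000368600 kg.
0.000230600 − 0.000368600 ≈ -0.0001380 kg.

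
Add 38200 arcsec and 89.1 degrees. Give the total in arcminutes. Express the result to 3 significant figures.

5980 arcmin

38200 arcsec = 636.667 arcmin and 89.1 ° = 5346.00 arcmin.
636.667 + 5346.00 ≈ 5980 arcmin.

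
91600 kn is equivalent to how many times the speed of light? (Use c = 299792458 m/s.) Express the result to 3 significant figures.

1 knot = 1.71600e-9 times the speed of light.
Thus 91600 × 1.71600e-9 ≈ 0.000157 c.

0.000157 c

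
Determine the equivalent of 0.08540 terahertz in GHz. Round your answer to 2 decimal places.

1 THz = 1000.00 gigahertz.
So 0.08540 × 1000.00 ≈ 85.40 GHz.

85.40 GHz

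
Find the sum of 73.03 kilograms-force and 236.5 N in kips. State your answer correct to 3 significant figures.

0.214 kip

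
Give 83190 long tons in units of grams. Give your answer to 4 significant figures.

8.452 × 10^10 g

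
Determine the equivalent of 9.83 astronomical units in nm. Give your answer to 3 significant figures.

1.47 × 10^21 nm

1 au = 1.49598 × 10^20 nanometers.
Thus 9.83 × 1.49598 × 10^20 ≈ 1.47 × 10^21 nm.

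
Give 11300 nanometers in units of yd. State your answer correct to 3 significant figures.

1.24e-5 yd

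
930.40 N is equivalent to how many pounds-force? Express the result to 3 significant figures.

1 N = 0.224809 pounds-force.
Thus 930.40 × 0.224809 ≈ 209 lbf.

209 lbf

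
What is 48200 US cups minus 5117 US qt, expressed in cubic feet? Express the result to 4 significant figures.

231.7 ft³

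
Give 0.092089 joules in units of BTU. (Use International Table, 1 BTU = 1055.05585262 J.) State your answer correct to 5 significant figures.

8.7284 × 10^-5 BTU

1 joule = 0.000947817 BTU.
Thus 0.092089 × 0.000947817 ≈ 8.7284 × 10^-5 BTU.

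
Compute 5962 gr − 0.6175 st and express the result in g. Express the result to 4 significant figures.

-3535 grams

5962 gr = 386.331 g and 0.6175 st = 3921.31 g.
386.331 − 3921.31 ≈ -3535 g.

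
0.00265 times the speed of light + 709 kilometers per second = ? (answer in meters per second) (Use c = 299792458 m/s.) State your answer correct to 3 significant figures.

0.00265 c = 794450 m/s and 709 km/s = 709000 m/s.
794450 + 709000 ≈ 1.50 × 10^6 m/s.

1.50 × 10^6 m/s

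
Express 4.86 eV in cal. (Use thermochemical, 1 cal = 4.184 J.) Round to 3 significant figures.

1.86 × 10^-19 cal

1 eV = 3.82929 × 10^-20 cal.
Thus 4.86 × 3.82929 × 10^-20 ≈ 1.86 × 10^-19 cal.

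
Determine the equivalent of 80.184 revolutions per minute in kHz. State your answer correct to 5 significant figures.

1 rpm = 1.66667 × 10^-5 kilohertz.
So 80.184 × 1.66667 × 10^-5 ≈ 0.0013364 kHz.

0.0013364 kHz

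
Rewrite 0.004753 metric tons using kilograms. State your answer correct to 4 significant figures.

1 t = 1000.00 kg.
Thus 0.004753 × 1000.00 ≈ 4.753 kg.

4.753 kg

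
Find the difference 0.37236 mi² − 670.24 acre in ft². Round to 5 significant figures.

-1.8815e+7 ft²

0.37236 mi² = 1.03808e+7 ft² and 670.24 acre = 2.91957e+7 ft².
1.03808e+7 − 2.91957e+7 ≈ -1.8815e+7 ft².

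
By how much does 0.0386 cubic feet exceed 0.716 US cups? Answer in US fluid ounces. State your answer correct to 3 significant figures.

31.2 US fl oz

0.0386 ft³ = 36.9598 US fl oz and 0.716 US cup = 5.72800 US fl oz.
36.9598 − 5.72800 ≈ 31.2 US fl oz.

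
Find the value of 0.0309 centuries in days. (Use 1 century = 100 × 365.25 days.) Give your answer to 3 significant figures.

1130 d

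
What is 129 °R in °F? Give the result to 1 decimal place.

°R = °F + 459.67.
Applying the formula gives -330.7 °F.

-330.7 °F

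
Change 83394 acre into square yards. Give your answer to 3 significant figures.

1 acre = 4840.00 yd².
83394 × 4840.00 ≈ 4.04e+8 yd².

4.04e+8 square yards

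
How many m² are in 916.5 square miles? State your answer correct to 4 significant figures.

1 square mile = 2.58999 × 10^6 square meters.
So 916.5 × 2.58999 × 10^6 ≈ 2.374 × 10^9 m².

2.374 × 10^9 m²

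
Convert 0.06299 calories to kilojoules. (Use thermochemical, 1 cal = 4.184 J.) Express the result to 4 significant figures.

0.0002636 kJ

1 cal = 0.00418400 kilojoules.
Thus 0.06299 × 0.00418400 ≈ 0.0002636 kJ.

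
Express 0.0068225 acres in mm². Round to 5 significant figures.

1 acre = 4.04686 × 10^9 square millimeters.
Thus 0.0068225 × 4.04686 × 10^9 ≈ 2.7610 × 10^7 mm².

2.7610 × 10^7 square millimeters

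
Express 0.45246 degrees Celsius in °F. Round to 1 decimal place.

32.8 °F

°C = (°F − 32) × 5/9.
Applying the formula gives 32.8 °F.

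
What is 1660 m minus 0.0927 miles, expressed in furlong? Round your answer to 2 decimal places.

7.51 furlong

1660 m = 8.25181 furlong and 0.0927 mi = 0.741600 furlong.
8.25181 − 0.741600 ≈ 7.51 furlong.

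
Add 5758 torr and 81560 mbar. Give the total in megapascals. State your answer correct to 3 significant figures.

5758 torr = 0.767670 MPa and 81560 mbar = 8.15600 MPa.
0.767670 + 8.15600 ≈ 8.92 MPa.

8.92 MPa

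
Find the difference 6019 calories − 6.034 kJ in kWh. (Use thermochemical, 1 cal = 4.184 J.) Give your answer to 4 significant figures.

0.005319 kWh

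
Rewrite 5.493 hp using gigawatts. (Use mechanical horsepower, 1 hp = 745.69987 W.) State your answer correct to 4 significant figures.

4.096e-6 GW

1 hp = 7.45700e-7 GW.
Thus 5.493 × 7.45700e-7 ≈ 4.096e-6 GW.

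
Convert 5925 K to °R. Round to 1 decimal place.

°R = K × 9/5.
Applying the formula gives 10665.0 °R.

10665.0 degrees Rankine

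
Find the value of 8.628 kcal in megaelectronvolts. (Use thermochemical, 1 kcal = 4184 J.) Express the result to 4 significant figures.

2.253 × 10^17 MeV

1 kilocalorie = 2.61145 × 10^16 megaelectronvolts.
8.628 × 2.61145 × 10^16 ≈ 2.253 × 10^17 MeV.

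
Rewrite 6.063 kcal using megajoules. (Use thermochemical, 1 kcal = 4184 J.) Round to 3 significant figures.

0.0254 MJ

1 kilocalorie = 0.00418400 MJ.
So 6.063 × 0.00418400 ≈ 0.0254 MJ.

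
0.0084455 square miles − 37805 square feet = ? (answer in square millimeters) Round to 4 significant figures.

1.836e+10 square millimeters

0.0084455 mi² = 2.18737e+10 mm² and 37805 ft² = 3.51220e+9 mm².
2.18737e+10 − 3.51220e+9 ≈ 1.836e+10 mm².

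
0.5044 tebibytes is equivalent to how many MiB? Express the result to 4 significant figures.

528900 MiB

1 TiB = 1.04858 × 10^6 MiB.
0.5044 × 1.04858 × 10^6 ≈ 528900 MiB.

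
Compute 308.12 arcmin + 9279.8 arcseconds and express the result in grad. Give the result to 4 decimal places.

8.5701 gradians

308.12 arcmin = 5.70593 grad and 9279.8 arcsec = 2.86414 grad.
5.70593 + 2.86414 ≈ 8.5701 grad.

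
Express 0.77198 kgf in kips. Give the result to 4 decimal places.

1 kilogram-force = 0.00220462 kip.
Thus 0.77198 × 0.00220462 ≈ 0.0017 kip.

0.0017 kips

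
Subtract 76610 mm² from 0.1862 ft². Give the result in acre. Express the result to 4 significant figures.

0.1862 ft² = 4.27456e-6 acre and 76610 mm² = 1.89307e-5 acre.
4.27456e-6 − 1.89307e-5 ≈ -1.466e-5 acre.

-1.466e-5 acre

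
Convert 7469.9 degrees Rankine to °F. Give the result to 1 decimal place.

7010.2 degrees Fahrenheit

°R = °F + 459.67.
Applying the formula gives 7010.2 °F.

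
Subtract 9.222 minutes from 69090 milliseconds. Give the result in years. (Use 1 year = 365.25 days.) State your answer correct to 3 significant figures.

-1.53 × 10^-5 yr

69090 ms = 2.18933 × 10^-6 yr and 9.222 min = 1.75337 × 10^-5 yr.
2.18933 × 10^-6 − 1.75337 × 10^-5 ≈ -1.53 × 10^-5 yr.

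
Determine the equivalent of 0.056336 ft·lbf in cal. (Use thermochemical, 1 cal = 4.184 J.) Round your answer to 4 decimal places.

1 foot-pound = 0.324048 cal.
So 0.056336 × 0.324048 ≈ 0.0183 cal.

0.0183 calories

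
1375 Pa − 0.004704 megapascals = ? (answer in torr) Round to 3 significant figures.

1375 Pa = 10.3133 torr and 0.004704 MPa = 35.2829 torr.
10.3133 − 35.2829 ≈ -25.0 torr.

-25.0 torr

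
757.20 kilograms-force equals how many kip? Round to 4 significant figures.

1 kgf = 0.00220462 kip.
Then 757.20 × 0.00220462 ≈ 1.669 kip.

1.669 kip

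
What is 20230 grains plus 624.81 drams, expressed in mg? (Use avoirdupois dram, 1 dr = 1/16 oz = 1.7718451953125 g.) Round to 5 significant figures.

20230 gr = 1310882 mg and 624.81 dr = 1107067 mg.
1310882 + 1107067 ≈ 2.4179 × 10^6 mg.

2.4179 × 10^6 mg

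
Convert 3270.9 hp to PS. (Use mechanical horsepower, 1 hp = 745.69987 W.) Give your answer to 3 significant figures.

3320 metric horsepower

1 horsepower = 1.01387 PS.
So 3270.9 × 1.01387 ≈ 3320 PS.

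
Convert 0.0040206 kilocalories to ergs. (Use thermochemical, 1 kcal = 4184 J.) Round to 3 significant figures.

1.68 × 10^8 erg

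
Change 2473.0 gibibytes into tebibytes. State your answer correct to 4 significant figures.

2.415 tebibytes

1 GiB = 0.0009765625 TiB.
Thus 2473.0 × 0.0009765625 ≈ 2.415 TiB.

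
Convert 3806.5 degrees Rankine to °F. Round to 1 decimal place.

°R = °F + 459.67.
Applying the formula gives 3346.8 °F.

3346.8 °F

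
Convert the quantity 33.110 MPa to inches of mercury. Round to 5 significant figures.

1 MPa = 295.300 inches of mercury.
So 33.110 × 295.300 ≈ 9777.4 inHg.

9777.4 inHg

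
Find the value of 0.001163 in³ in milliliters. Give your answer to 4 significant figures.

0.01906 mL

1 in³ = 16.3871 milliliters.
Then 0.001163 × 16.3871 ≈ 0.01906 mL.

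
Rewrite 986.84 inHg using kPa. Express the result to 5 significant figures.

1 inHg = 3.38639 kPa.
Then 986.84 × 3.38639 ≈ 3341.8 kPa.

3341.8 kilopascals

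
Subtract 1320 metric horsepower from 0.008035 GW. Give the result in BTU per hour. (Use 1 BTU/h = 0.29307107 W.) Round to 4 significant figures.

0.008035 GW = 2.74166e+7 BTU/h and 1320 PS = 3.31271e+6 BTU/h.
2.74166e+7 − 3.31271e+6 ≈ 2.410e+7 BTU/h.

2.410e+7 BTU/h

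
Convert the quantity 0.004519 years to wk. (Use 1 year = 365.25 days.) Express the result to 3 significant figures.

0.236 wk

1 year = 52.1786 wk.
Thus 0.004519 × 52.1786 ≈ 0.236 wk.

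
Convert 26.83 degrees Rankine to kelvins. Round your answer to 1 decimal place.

14.9 K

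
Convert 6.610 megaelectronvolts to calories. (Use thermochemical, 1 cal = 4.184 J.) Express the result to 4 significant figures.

2.531 × 10^-13 cal

1 MeV = 3.82929 × 10^-14 cal.
Then 6.610 × 3.82929 × 10^-14 ≈ 2.531 × 10^-13 cal.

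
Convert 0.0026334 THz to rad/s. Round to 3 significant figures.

1 THz = 6.28319 × 10^12 radians per second.
Then 0.0026334 × 6.28319 × 10^12 ≈ 1.65 × 10^10 rad/s.

1.65 × 10^10 rad/s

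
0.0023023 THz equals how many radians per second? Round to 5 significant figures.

1 THz = 6.28319e+12 radians per second.
So 0.0023023 × 6.28319e+12 ≈ 1.4466e+10 rad/s.

1.4466e+10 radians per second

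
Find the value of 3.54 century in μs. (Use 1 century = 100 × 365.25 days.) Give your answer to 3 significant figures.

1 century = 3.15576 × 10^15 μs.
Then 3.54 × 3.15576 × 10^15 ≈ 1.12 × 10^16 μs.

1.12 × 10^16 μs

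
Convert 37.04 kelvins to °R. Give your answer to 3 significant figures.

66.7 °R

°R = K × 9/5.
Applying the formula gives 66.7 °R.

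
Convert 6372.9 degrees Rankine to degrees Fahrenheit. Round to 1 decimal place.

5913.2 °F

°R = °F + 459.67.
Applying the formula gives 5913.2 °F.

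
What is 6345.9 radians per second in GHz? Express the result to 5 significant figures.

1.0100e-6 gigahertz

1 radian per second = 1.59155e-10 gigahertz.
Thus 6345.9 × 1.59155e-10 ≈ 1.0100e-6 GHz.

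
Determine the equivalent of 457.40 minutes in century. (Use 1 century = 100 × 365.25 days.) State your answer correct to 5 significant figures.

8.6965e-6 century

1 minute = 1.90129e-8 century.
457.40 × 1.90129e-8 ≈ 8.6965e-6 century.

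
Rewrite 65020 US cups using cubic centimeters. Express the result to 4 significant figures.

1 US cup = 236.588 cm³.
65020 × 236.588 ≈ 1.538e+7 cm³.

1.538e+7 cm³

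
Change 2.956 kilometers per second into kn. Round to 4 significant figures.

5746 knots

1 km/s = 1943.84 kn.
So 2.956 × 1943.84 ≈ 5746 kn.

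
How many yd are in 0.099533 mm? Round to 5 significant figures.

0.00010885 yards

1 millimeter = 0.00109361 yd.
Thus 0.099533 × 0.00109361 ≈ 0.00010885 yd.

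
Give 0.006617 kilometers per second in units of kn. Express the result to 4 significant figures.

1 kilometer per second = 1943.84 knots.
Then 0.006617 × 1943.84 ≈ 12.86 kn.

12.86 kn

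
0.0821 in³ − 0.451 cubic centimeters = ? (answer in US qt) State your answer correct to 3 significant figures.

0.000945 US qt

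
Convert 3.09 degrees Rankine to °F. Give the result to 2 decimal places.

-456.58 °F

°R = °F + 459.67.
Applying the formula gives -456.58 °F.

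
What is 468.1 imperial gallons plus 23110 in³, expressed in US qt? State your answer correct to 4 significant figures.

468.1 imp gal = 2248.66 US qt and 23110 in³ = 400.173 US qt.
2248.66 + 400.173 ≈ 2649 US qt.

2649 US quarts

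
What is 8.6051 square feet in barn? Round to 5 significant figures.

1 square foot = 9.29030e+26 barns.
8.6051 × 9.29030e+26 ≈ 7.9944e+27 barn.

7.9944e+27 barns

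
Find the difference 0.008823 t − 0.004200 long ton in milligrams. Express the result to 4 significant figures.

4.556 × 10^6 mg

0.008823 t = 8.82300 × 10^6 mg and 0.004200 long ton = 4.26740 × 10^6 mg.
8.82300 × 10^6 − 4.26740 × 10^6 ≈ 4.556 × 10^6 mg.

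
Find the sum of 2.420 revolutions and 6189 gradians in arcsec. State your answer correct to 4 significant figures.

2.420 rev = 3.13632 × 10^6 arcsec and 6189 grad = 2.00524 × 10^7 arcsec.
3.13632 × 10^6 + 2.00524 × 10^7 ≈ 2.319 × 10^7 arcsec.

2.319 × 10^7 arcseconds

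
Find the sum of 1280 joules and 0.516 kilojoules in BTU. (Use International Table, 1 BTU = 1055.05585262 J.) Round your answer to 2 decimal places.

1.70 BTU

1280 J = 1.21321 BTU and 0.516 kJ = 0.489074 BTU.
1.21321 + 0.489074 ≈ 1.70 BTU.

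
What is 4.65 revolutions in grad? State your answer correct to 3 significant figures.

1 rev = 400.000 grad.
So 4.65 × 400.000 ≈ 1860 grad.

1860 grad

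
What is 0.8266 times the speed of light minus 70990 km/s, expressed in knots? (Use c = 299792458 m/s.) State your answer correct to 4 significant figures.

3.437 × 10^8 kn

0.8266 c = 4.81701 × 10^8 kn and 70990 km/s = 1.37994 × 10^8 kn.
4.81701 × 10^8 − 1.37994 × 10^8 ≈ 3.437 × 10^8 kn.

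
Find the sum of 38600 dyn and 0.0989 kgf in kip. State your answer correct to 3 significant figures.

0.000305 kip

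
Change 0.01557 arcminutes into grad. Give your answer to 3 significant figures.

1 arcminute = 0.0185185 grad.
Then 0.01557 × 0.0185185 ≈ 0.000288 grad.

0.000288 grad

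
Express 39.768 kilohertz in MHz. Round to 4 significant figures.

1 kilohertz = 0.00100000 MHz.
So 39.768 × 0.00100000 ≈ 0.03977 MHz.

0.03977 megahertz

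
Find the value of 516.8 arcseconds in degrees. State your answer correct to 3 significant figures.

0.144 °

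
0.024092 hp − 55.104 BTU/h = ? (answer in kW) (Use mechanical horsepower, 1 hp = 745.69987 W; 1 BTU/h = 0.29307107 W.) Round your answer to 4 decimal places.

0.024092 hp = 0.0179654 kW and 55.104 BTU/h = 0.0161494 kW.
0.0179654 − 0.0161494 ≈ 0.0018 kW.

0.0018 kW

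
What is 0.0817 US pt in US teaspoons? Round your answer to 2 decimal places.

7.84 US tsp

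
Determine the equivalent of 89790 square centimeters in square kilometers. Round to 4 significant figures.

8.979e-6 square kilometers

1 cm² = 1.00000e-10 km².
Then 89790 × 1.00000e-10 ≈ 8.979e-6 km².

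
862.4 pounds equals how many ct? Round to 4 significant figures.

1 lb = 2267.96 ct.
So 862.4 × 2267.96 ≈ 1.956e+6 ct.

1.956e+6 carats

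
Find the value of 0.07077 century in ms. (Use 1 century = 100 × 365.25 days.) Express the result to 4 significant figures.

2.233e+11 ms

1 century = 3.15576e+12 ms.
Then 0.07077 × 3.15576e+12 ≈ 2.233e+11 ms.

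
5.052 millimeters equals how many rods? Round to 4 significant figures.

1 millimeter = 0.000198839 rod.
Thus 5.052 × 0.000198839 ≈ 0.001005 rod.

0.001005 rod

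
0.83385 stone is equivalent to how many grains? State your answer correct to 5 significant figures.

81717 gr

1 stone = 98000.0 gr.
So 0.83385 × 98000.0 ≈ 81717 gr.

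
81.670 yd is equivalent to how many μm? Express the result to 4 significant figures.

7.468e+7 micrometers

1 yard = 914400 μm.
So 81.670 × 914400 ≈ 7.468e+7 μm.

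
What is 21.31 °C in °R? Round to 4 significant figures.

530.0 °R

°R = (°C + 273.15) × 9/5.
Applying the formula gives 530.0 °R.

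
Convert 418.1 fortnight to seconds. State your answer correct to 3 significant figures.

5.06 × 10^8 s

1 fortnight = 1.20960 × 10^6 seconds.
Then 418.1 × 1.20960 × 10^6 ≈ 5.06 × 10^8 s.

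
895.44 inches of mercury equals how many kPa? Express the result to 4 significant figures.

1 inch of mercury = 3.38639 kilopascals.
Thus 895.44 × 3.38639 ≈ 3032 kPa.

3032 kilopascals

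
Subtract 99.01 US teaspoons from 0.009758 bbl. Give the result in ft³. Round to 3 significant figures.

0.0376 ft³

0.009758 bbl = 0.0547871 ft³ and 99.01 US tsp = 0.0172340 ft³.
0.0547871 − 0.0172340 ≈ 0.0376 ft³.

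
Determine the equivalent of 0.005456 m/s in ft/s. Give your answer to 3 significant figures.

1 m/s = 3.28084 feet per second.
Then 0.005456 × 3.28084 ≈ 0.0179 ft/s.

0.0179 ft/s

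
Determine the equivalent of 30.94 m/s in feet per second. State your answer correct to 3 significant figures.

102 feet per second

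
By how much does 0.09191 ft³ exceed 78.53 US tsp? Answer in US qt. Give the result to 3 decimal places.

2.341 US quarts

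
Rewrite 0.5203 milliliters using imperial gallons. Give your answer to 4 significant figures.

1 mL = 0.000219969 imperial gallons.
So 0.5203 × 0.000219969 ≈ 0.0001144 imp gal.

0.0001144 imp gal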